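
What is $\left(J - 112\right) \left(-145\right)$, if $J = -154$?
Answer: $38570$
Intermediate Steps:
$\left(J - 112\right) \left(-145\right) = \left(-154 - 112\right) \left(-145\right) = \left(-266\right) \left(-145\right) = 38570$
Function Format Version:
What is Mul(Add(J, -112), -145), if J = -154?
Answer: 38570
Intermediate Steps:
Mul(Add(J, -112), -145) = Mul(Add(-154, -112), -145) = Mul(-266, -145) = 38570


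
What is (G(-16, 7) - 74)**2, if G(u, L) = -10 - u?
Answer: 4624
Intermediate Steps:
(G(-16, 7) - 74)**2 = ((-10 - 1*(-16)) - 74)**2 = ((-10 + 16) - 74)**2 = (6 - 74)**2 = (-68)**2 = 4624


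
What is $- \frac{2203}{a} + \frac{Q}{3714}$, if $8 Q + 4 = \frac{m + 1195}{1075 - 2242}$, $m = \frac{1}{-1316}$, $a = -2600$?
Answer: $\frac{12563089824449}{14830028740800} \approx 0.84714$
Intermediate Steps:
$m = - \frac{1}{1316} \approx -0.00075988$
$Q = - \frac{7715707}{12286176}$ ($Q = - \frac{1}{2} + \frac{\left(- \frac{1}{1316} + 1195\right) \frac{1}{1075 - 2242}}{8} = - \frac{1}{2} + \frac{\frac{1572619}{1316} \frac{1}{-1167}}{8} = - \frac{1}{2} + \frac{\frac{1572619}{1316} \left(- \frac{1}{1167}\right)}{8} = - \frac{1}{2} + \frac{1}{8} \left(- \frac{1572619}{1535772}\right) = - \frac{1}{2} - \frac{1572619}{12286176} = - \frac{7715707}{12286176} \approx -0.628$)
$- \frac{2203}{a} + \frac{Q}{3714} = - \frac{2203}{-2600} - \frac{7715707}{12286176 \cdot 3714} = \left(-2203\right) \left(- \frac{1}{2600}\right) - \frac{7715707}{45630857664} = \frac{2203}{2600} - \frac{7715707}{45630857664} = \frac{12563089824449}{14830028740800}$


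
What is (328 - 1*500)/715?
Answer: -172/715 ≈ -0.24056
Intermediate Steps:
(328 - 1*500)/715 = (328 - 500)*(1/715) = -172*1/715 = -172/715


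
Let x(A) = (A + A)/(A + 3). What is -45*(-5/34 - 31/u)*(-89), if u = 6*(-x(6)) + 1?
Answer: 4081095/238 ≈ 17147.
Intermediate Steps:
x(A) = 2*A/(3 + A) (x(A) = (2*A)/(3 + A) = 2*A/(3 + A))
u = -7 (u = 6*(-2*6/(3 + 6)) + 1 = 6*(-2*6/9) + 1 = 6*(-1*4/3) + 1 = 6*(-4/3) + 1 = -8 + 1 = -7)
-45*(-5/34 - 31/u)*(-89) = -45*(-5/34 - 31/(-7))*(-89) = -45*(-5*1/34 - 31*(-1/7))*(-89) = -45*(-5/34 + 31/7)*(-89) = -45*1019/238*(-89) = -45855/238*(-89) = 4081095/238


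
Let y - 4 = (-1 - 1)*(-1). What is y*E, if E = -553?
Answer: -3318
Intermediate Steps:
y = 6 (y = 4 + (-1 - 1)*(-1) = 4 - 2*(-1) = 4 + 2 = 6)
y*E = 6*(-553) = -3318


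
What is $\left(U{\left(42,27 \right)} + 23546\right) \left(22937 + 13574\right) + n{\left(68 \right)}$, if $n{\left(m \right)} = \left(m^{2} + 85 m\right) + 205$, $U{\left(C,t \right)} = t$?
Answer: $860684412$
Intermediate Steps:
$n{\left(m \right)} = 205 + m^{2} + 85 m$
$\left(U{\left(42,27 \right)} + 23546\right) \left(22937 + 13574\right) + n{\left(68 \right)} = \left(27 + 23546\right) \left(22937 + 13574\right) + \left(205 + 68^{2} + 85 \cdot 68\right) = 23573 \cdot 36511 + \left(205 + 4624 + 5780\right) = 860673803 + 10609 = 860684412$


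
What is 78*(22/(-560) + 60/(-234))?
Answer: -3229/140 ≈ -23.064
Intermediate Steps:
78*(22/(-560) + 60/(-234)) = 78*(22*(-1/560) + 60*(-1/234)) = 78*(-11/280 - 10/39) = 78*(-3229/10920) = -3229/140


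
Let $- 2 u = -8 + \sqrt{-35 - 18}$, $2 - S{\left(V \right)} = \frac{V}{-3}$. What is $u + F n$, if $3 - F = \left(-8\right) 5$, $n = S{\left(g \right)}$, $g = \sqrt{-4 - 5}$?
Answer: $90 + 43 i - \frac{i \sqrt{53}}{2} \approx 90.0 + 39.36 i$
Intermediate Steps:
$g = 3 i$ ($g = \sqrt{-9} = 3 i \approx 3.0 i$)
$S{\left(V \right)} = 2 + \frac{V}{3}$ ($S{\left(V \right)} = 2 - \frac{V}{-3} = 2 - V \left(- \frac{1}{3}\right) = 2 - - \frac{V}{3} = 2 + \frac{V}{3}$)
$n = 2 + i$ ($n = 2 + \frac{3 i}{3} = 2 + i \approx 2.0 + 1.0 i$)
$F = 43$ ($F = 3 - \left(-8\right) 5 = 3 - -40 = 3 + 40 = 43$)
$u = 4 - \frac{i \sqrt{53}}{2}$ ($u = - \frac{-8 + \sqrt{-35 - 18}}{2} = - \frac{-8 + \sqrt{-53}}{2} = - \frac{-8 + i \sqrt{53}}{2} = 4 - \frac{i \sqrt{53}}{2} \approx 4.0 - 3.6401 i$)
$u + F n = \left(4 - \frac{i \sqrt{53}}{2}\right) + 43 \left(2 + i\right) = \left(4 - \frac{i \sqrt{53}}{2}\right) + \left(86 + 43 i\right) = 90 + 43 i - \frac{i \sqrt{53}}{2}$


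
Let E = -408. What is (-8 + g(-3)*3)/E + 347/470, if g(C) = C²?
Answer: 66323/95880 ≈ 0.69173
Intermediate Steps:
(-8 + g(-3)*3)/E + 347/470 = (-8 + (-3)²*3)/(-408) + 347/470 = (-8 + 9*3)*(-1/408) + 347*(1/470) = (-8 + 27)*(-1/408) + 347/470 = 19*(-1/408) + 347/470 = -19/408 + 347/470 = 66323/95880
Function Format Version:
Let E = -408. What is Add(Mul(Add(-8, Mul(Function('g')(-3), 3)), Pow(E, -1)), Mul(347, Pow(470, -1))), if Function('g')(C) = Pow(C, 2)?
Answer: Rational(66323, 95880) ≈ 0.69173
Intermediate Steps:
Add(Mul(Add(-8, Mul(Function('g')(-3), 3)), Pow(E, -1)), Mul(347, Pow(470, -1))) = Add(Mul(Add(-8, Mul(Pow(-3, 2), 3)), Pow(-408, -1)), Mul(347, Pow(470, -1))) = Add(Mul(Add(-8, Mul(9, 3)), Rational(-1, 408)), Mul(347, Rational(1, 470))) = Add(Mul(Add(-8, 27), Rational(-1, 408)), Rational(347, 470)) = Add(Mul(19, Rational(-1, 408)), Rational(347, 470)) = Add(Rational(-19, 408), Rational(347, 470)) = Rational(66323, 95880)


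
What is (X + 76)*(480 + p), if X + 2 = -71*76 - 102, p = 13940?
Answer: -78214080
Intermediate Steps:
X = -5500 (X = -2 + (-71*76 - 102) = -2 + (-5396 - 102) = -2 - 5498 = -5500)
(X + 76)*(480 + p) = (-5500 + 76)*(480 + 13940) = -5424*14420 = -78214080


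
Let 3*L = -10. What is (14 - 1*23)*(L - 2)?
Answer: 48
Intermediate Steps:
L = -10/3 (L = (⅓)*(-10) = -10/3 ≈ -3.3333)
(14 - 1*23)*(L - 2) = (14 - 1*23)*(-10/3 - 2) = (14 - 23)*(-16/3) = -9*(-16/3) = 48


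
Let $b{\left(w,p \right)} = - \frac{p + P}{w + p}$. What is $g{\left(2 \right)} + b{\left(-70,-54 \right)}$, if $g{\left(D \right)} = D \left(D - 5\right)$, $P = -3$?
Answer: $- \frac{801}{124} \approx -6.4597$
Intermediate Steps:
$b{\left(w,p \right)} = - \frac{-3 + p}{p + w}$ ($b{\left(w,p \right)} = - \frac{p - 3}{w + p} = - \frac{-3 + p}{p + w}$)
$g{\left(D \right)} = D \left(-5 + D\right)$
$g{\left(2 \right)} + b{\left(-70,-54 \right)} = 2 \left(-5 + 2\right) + \frac{3 - -54}{-54 - 70} = 2 \left(-3\right) + \frac{3 + 54}{-124} = -6 - \frac{57}{124} = - \frac{801}{124}$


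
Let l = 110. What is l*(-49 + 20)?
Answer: -3190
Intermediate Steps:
l*(-49 + 20) = 110*(-49 + 20) = 110*(-29) = -3190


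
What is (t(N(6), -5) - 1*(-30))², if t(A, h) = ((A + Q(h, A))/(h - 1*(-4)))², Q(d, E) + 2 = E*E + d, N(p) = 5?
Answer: 312481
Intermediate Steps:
Q(d, E) = -2 + d + E² (Q(d, E) = -2 + (E*E + d) = -2 + (E² + d) = -2 + (d + E²) = -2 + d + E²)
t(A, h) = (-2 + A + h + A²)²/(4 + h)² (t(A, h) = ((A + (-2 + h + A²))/(h - 1*(-4)))² = ((-2 + A + h + A²)/(h + 4))² = ((-2 + A + h + A²)/(4 + h))² = (-2 + A + h + A²)²/(4 + h)²)
(t(N(6), -5) - 1*(-30))² = ((-2 + 5 - 5 + 5²)²/(4 - 5)² - 1*(-30))² = ((-2 + 5 - 5 + 25)²/(-1)² + 30)² = (1*23² + 30)² = (1*529 + 30)² = (529 + 30)² = 559² = 312481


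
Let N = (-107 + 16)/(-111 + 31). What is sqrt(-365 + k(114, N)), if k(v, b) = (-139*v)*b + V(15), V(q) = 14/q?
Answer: I*sqrt(66200010)/60 ≈ 135.61*I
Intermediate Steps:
N = 91/80 (N = -91/(-80) = -91*(-1/80) = 91/80 ≈ 1.1375)
k(v, b) = 14/15 - 139*b*v (k(v, b) = (-139*v)*b + 14/15 = -139*b*v + 14*(1/15) = -139*b*v + 14/15 = 14/15 - 139*b*v)
sqrt(-365 + k(114, N)) = sqrt(-365 + (14/15 - 139*91/80*114)) = sqrt(-365 + (14/15 - 720993/40)) = sqrt(-365 - 2162867/120) = sqrt(-2206667/120) = I*sqrt(66200010)/60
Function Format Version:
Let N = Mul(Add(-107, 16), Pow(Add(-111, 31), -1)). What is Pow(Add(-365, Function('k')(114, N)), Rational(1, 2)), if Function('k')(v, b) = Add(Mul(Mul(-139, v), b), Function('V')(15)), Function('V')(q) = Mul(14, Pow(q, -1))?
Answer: Mul(Rational(1, 60), I, Pow(66200010, Rational(1, 2))) ≈ Mul(135.61, I)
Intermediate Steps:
N = Rational(91, 80) (N = Mul(-91, Pow(-80, -1)) = Mul(-91, Rational(-1, 80)) = Rational(91, 80) ≈ 1.1375)
Function('k')(v, b) = Add(Rational(14, 15), Mul(-139, b, v)) (Function('k')(v, b) = Add(Mul(Mul(-139, v), b), Mul(14, Pow(15, -1))) = Add(Mul(-139, b, v), Mul(14, Rational(1, 15))) = Add(Mul(-139, b, v), Rational(14, 15)) = Add(Rational(14, 15), Mul(-139, b, v)))
Pow(Add(-365, Function('k')(114, N)), Rational(1, 2)) = Pow(Add(-365, Add(Rational(14, 15), Mul(-139, Rational(91, 80), 114))), Rational(1, 2)) = Pow(Add(-365, Add(Rational(14, 15), Rational(-720993, 40))), Rational(1, 2)) = Pow(Add(-365, Rational(-2162867, 120)), Rational(1, 2)) = Pow(Rational(-2206667, 120), Rational(1, 2)) = Mul(Rational(1, 60), I, Pow(66200010, Rational(1, 2)))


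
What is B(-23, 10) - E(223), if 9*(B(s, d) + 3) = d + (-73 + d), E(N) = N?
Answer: -2087/9 ≈ -231.89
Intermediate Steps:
B(s, d) = -100/9 + 2*d/9 (B(s, d) = -3 + (d + (-73 + d))/9 = -3 + (-73 + 2*d)/9 = -3 + (-73/9 + 2*d/9) = -100/9 + 2*d/9)
B(-23, 10) - E(223) = (-100/9 + (2/9)*10) - 1*223 = (-100/9 + 20/9) - 223 = -80/9 - 223 = -2087/9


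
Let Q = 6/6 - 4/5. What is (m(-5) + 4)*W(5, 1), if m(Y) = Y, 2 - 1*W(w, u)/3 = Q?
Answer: -27/5 ≈ -5.4000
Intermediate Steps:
Q = ⅕ (Q = 6*(⅙) - 4*⅕ = 1 - ⅘ = ⅕ ≈ 0.20000)
W(w, u) = 27/5 (W(w, u) = 6 - 3*⅕ = 6 - ⅗ = 27/5)
(m(-5) + 4)*W(5, 1) = (-5 + 4)*(27/5) = -1*27/5 = -27/5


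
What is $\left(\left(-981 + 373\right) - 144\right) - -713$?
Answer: $-39$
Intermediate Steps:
$\left(\left(-981 + 373\right) - 144\right) - -713 = \left(-608 - 144\right) + 713 = -752 + 713 = -39$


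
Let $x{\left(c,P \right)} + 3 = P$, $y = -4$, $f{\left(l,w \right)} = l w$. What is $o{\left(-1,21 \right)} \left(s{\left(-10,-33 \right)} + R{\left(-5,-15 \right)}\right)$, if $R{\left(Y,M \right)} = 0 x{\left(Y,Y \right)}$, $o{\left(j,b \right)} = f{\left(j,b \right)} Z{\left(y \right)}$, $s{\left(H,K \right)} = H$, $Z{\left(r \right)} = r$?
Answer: $-840$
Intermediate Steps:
$x{\left(c,P \right)} = -3 + P$
$o{\left(j,b \right)} = - 4 b j$ ($o{\left(j,b \right)} = j b \left(-4\right) = b j \left(-4\right) = - 4 b j$)
$R{\left(Y,M \right)} = 0$ ($R{\left(Y,M \right)} = 0 \left(-3 + Y\right) = 0$)
$o{\left(-1,21 \right)} \left(s{\left(-10,-33 \right)} + R{\left(-5,-15 \right)}\right) = \left(-4\right) 21 \left(-1\right) \left(-10 + 0\right) = 84 \left(-10\right) = -840$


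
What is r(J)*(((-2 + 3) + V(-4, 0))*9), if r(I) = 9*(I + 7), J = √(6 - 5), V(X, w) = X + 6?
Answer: 1944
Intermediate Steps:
V(X, w) = 6 + X
J = 1 (J = √1 = 1)
r(I) = 63 + 9*I (r(I) = 9*(7 + I) = 63 + 9*I)
r(J)*(((-2 + 3) + V(-4, 0))*9) = (63 + 9*1)*(((-2 + 3) + (6 - 4))*9) = (63 + 9)*((1 + 2)*9) = 72*(3*9) = 72*27 = 1944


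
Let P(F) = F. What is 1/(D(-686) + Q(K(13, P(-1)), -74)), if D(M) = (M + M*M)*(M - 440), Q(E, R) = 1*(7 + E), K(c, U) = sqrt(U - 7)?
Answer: -529118653/279966548952534417 - 2*I*sqrt(2)/279966548952534417 ≈ -1.8899e-9 - 1.0103e-17*I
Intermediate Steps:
K(c, U) = sqrt(-7 + U)
Q(E, R) = 7 + E
D(M) = (-440 + M)*(M + M**2) (D(M) = (M + M**2)*(-440 + M) = (-440 + M)*(M + M**2))
1/(D(-686) + Q(K(13, P(-1)), -74)) = 1/(-686*(-440 + (-686)**2 - 439*(-686)) + (7 + sqrt(-7 - 1))) = 1/(-686*(-440 + 470596 + 301154) + (7 + sqrt(-8))) = 1/(-686*771310 + (7 + 2*I*sqrt(2))) = 1/(-529118660 + (7 + 2*I*sqrt(2))) = 1/(-529118653 + 2*I*sqrt(2))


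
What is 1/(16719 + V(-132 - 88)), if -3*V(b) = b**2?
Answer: 3/1757 ≈ 0.0017075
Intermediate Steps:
V(b) = -b**2/3
1/(16719 + V(-132 - 88)) = 1/(16719 - (-132 - 88)**2/3) = 1/(16719 - 1/3*(-220)**2) = 1/(16719 - 1/3*48400) = 1/(16719 - 48400/3) = 1/(1757/3) = 3/1757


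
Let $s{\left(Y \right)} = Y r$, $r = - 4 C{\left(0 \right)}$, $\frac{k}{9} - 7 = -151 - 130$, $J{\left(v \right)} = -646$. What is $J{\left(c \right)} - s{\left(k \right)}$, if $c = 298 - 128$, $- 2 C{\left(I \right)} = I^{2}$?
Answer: $-646$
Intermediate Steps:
$C{\left(I \right)} = - \frac{I^{2}}{2}$
$c = 170$
$k = -2466$ ($k = 63 + 9 \left(-151 - 130\right) = 63 + 9 \left(-281\right) = 63 - 2529 = -2466$)
$r = 0$ ($r = - 4 \left(- \frac{0^{2}}{2}\right) = - 4 \left(\left(- \frac{1}{2}\right) 0\right) = \left(-4\right) 0 = 0$)
$s{\left(Y \right)} = 0$ ($s{\left(Y \right)} = Y 0 = 0$)
$J{\left(c \right)} - s{\left(k \right)} = -646 - 0 = -646 + 0 = -646$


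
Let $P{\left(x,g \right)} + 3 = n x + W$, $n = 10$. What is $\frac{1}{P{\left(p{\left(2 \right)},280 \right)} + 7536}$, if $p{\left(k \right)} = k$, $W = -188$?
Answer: $\frac{1}{7365} \approx 0.00013578$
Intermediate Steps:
$P{\left(x,g \right)} = -191 + 10 x$ ($P{\left(x,g \right)} = -3 + \left(10 x - 188\right) = -3 + \left(-188 + 10 x\right) = -191 + 10 x$)
$\frac{1}{P{\left(p{\left(2 \right)},280 \right)} + 7536} = \frac{1}{\left(-191 + 10 \cdot 2\right) + 7536} = \frac{1}{\left(-191 + 20\right) + 7536} = \frac{1}{-171 + 7536} = \frac{1}{7365}$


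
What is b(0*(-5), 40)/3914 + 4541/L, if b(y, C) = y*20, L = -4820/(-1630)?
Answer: 740183/482 ≈ 1535.6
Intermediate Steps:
L = 482/163 (L = -4820*(-1/1630) = 482/163 ≈ 2.9571)
b(y, C) = 20*y
b(0*(-5), 40)/3914 + 4541/L = (20*(0*(-5)))/3914 + 4541/(482/163) = (20*0)*(1/3914) + 4541*(163/482) = 0*(1/3914) + 740183/482 = 0 + 740183/482 = 740183/482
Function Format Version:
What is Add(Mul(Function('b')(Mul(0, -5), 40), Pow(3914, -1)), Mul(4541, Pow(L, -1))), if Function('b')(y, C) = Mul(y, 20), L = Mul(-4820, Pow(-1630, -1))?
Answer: Rational(740183, 482) ≈ 1535.6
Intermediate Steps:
L = Rational(482, 163) (L = Mul(-4820, Rational(-1, 1630)) = Rational(482, 163) ≈ 2.9571)
Function('b')(y, C) = Mul(20, y)
Add(Mul(Function('b')(Mul(0, -5), 40), Pow(3914, -1)), Mul(4541, Pow(L, -1))) = Add(Mul(Mul(20, Mul(0, -5)), Pow(3914, -1)), Mul(4541, Pow(Rational(482, 163), -1))) = Add(Mul(Mul(20, 0), Rational(1, 3914)), Mul(4541, Rational(163, 482))) = Add(Mul(0, Rational(1, 3914)), Rational(740183, 482)) = Add(0, Rational(740183, 482)) = Rational(740183, 482)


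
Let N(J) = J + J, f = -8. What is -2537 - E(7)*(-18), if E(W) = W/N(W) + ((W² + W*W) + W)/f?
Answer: -11057/4 ≈ -2764.3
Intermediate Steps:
N(J) = 2*J
E(W) = ½ - W²/4 - W/8 (E(W) = W/((2*W)) + ((W² + W*W) + W)/(-8) = W*(1/(2*W)) + ((W² + W²) + W)*(-⅛) = ½ + (2*W² + W)*(-⅛) = ½ + (W + 2*W²)*(-⅛) = ½ + (-W²/4 - W/8) = ½ - W²/4 - W/8)
-2537 - E(7)*(-18) = -2537 - (½ - ¼*7² - ⅛*7)*(-18) = -2537 - (½ - ¼*49 - 7/8)*(-18) = -2537 - (½ - 49/4 - 7/8)*(-18) = -2537 - (-101)*(-18)/8 = -2537 - 1*909/4 = -2537 - 909/4 = -11057/4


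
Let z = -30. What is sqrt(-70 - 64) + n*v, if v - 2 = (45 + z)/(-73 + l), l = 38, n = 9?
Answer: 99/7 + I*sqrt(134) ≈ 14.143 + 11.576*I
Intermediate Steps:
v = 11/7 (v = 2 + (45 - 30)/(-73 + 38) = 2 + 15/(-35) = 2 + 15*(-1/35) = 2 - 3/7 = 11/7 ≈ 1.5714)
sqrt(-70 - 64) + n*v = sqrt(-70 - 64) + 9*(11/7) = sqrt(-134) + 99/7 = I*sqrt(134) + 99/7 = 99/7 + I*sqrt(134)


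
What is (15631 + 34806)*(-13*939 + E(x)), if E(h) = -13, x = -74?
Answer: -616340140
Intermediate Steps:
(15631 + 34806)*(-13*939 + E(x)) = (15631 + 34806)*(-13*939 - 13) = 50437*(-12207 - 13) = 50437*(-12220) = -616340140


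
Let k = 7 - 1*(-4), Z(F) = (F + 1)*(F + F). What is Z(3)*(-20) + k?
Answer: -469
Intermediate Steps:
Z(F) = 2*F*(1 + F) (Z(F) = (1 + F)*(2*F) = 2*F*(1 + F))
k = 11 (k = 7 + 4 = 11)
Z(3)*(-20) + k = (2*3*(1 + 3))*(-20) + 11 = (2*3*4)*(-20) + 11 = 24*(-20) + 11 = -480 + 11 = -469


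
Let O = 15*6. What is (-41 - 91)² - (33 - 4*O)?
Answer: 17751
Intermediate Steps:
O = 90
(-41 - 91)² - (33 - 4*O) = (-41 - 91)² - (33 - 4*90) = (-132)² - (33 - 360) = 17424 - 1*(-327) = 17424 + 327 = 17751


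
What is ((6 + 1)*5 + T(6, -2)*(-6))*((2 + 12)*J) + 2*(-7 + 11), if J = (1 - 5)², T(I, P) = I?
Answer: -216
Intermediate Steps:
J = 16 (J = (-4)² = 16)
((6 + 1)*5 + T(6, -2)*(-6))*((2 + 12)*J) + 2*(-7 + 11) = ((6 + 1)*5 + 6*(-6))*((2 + 12)*16) + 2*(-7 + 11) = (7*5 - 36)*(14*16) + 2*4 = (35 - 36)*224 + 8 = -1*224 + 8 = -224 + 8 = -216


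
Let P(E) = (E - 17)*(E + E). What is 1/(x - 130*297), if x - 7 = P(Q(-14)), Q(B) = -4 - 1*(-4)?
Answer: -1/38603 ≈ -2.5905e-5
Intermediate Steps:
Q(B) = 0 (Q(B) = -4 + 4 = 0)
P(E) = 2*E*(-17 + E) (P(E) = (-17 + E)*(2*E) = 2*E*(-17 + E))
x = 7 (x = 7 + 2*0*(-17 + 0) = 7 + 2*0*(-17) = 7 + 0 = 7)
1/(x - 130*297) = 1/(7 - 130*297) = 1/(7 - 38610) = 1/(-38603) = -1/38603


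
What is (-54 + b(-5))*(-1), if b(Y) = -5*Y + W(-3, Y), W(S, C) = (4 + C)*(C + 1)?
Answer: 25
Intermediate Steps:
W(S, C) = (1 + C)*(4 + C) (W(S, C) = (4 + C)*(1 + C) = (1 + C)*(4 + C))
b(Y) = 4 + Y**2 (b(Y) = -5*Y + (4 + Y**2 + 5*Y) = 4 + Y**2)
(-54 + b(-5))*(-1) = (-54 + (4 + (-5)**2))*(-1) = (-54 + (4 + 25))*(-1) = (-54 + 29)*(-1) = -25*(-1) = 25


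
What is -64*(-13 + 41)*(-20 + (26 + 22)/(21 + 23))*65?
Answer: 24227840/11 ≈ 2.2025e+6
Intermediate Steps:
-64*(-13 + 41)*(-20 + (26 + 22)/(21 + 23))*65 = -1792*(-20 + 48/44)*65 = -1792*(-20 + 48*(1/44))*65 = -1792*(-20 + 12/11)*65 = -1792*(-208)/11*65 = -64*(-5824/11)*65 = (372736/11)*65 = 24227840/11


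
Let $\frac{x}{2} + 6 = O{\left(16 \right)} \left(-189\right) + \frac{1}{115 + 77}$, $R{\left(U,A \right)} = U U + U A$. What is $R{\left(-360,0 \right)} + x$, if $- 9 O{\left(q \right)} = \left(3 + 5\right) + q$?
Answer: $\frac{12537217}{96} \approx 1.306 \cdot 10^{5}$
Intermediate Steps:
$O{\left(q \right)} = - \frac{8}{9} - \frac{q}{9}$ ($O{\left(q \right)} = - \frac{\left(3 + 5\right) + q}{9} = - \frac{8 + q}{9} = - \frac{8}{9} - \frac{q}{9}$)
$R{\left(U,A \right)} = U^{2} + A U$
$x = \frac{95617}{96}$ ($x = -12 + 2 \left(\left(- \frac{8}{9} - \frac{16}{9}\right) \left(-189\right) + \frac{1}{115 + 77}\right) = -12 + 2 \left(\left(- \frac{8}{9} - \frac{16}{9}\right) \left(-189\right) + \frac{1}{192}\right) = -12 + 2 \left(\left(- \frac{8}{3}\right) \left(-189\right) + \frac{1}{192}\right) = -12 + 2 \left(504 + \frac{1}{192}\right) = -12 + 2 \cdot \frac{96769}{192} = -12 + \frac{96769}{96} = \frac{95617}{96} \approx 996.01$)
$R{\left(-360,0 \right)} + x = - 360 \left(0 - 360\right) + \frac{95617}{96} = \left(-360\right) \left(-360\right) + \frac{95617}{96} = 129600 + \frac{95617}{96} = \frac{12537217}{96}$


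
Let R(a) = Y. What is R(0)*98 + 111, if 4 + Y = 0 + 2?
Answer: -85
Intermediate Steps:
Y = -2 (Y = -4 + (0 + 2) = -4 + 2 = -2)
R(a) = -2
R(0)*98 + 111 = -2*98 + 111 = -196 + 111 = -85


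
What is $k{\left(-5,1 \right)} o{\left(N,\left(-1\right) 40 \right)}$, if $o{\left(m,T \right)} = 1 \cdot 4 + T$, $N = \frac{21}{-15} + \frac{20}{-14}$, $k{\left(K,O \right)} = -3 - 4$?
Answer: $252$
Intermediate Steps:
$k{\left(K,O \right)} = -7$
$N = - \frac{99}{35}$ ($N = 21 \left(- \frac{1}{15}\right) + 20 \left(- \frac{1}{14}\right) = - \frac{7}{5} - \frac{10}{7} = - \frac{99}{35} \approx -2.8286$)
$o{\left(m,T \right)} = 4 + T$
$k{\left(-5,1 \right)} o{\left(N,\left(-1\right) 40 \right)} = - 7 \left(4 - 40\right) = \left(-7\right) \left(-36\right) = 252$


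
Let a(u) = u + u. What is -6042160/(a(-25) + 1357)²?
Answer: -6042160/1708249 ≈ -3.5370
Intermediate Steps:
a(u) = 2*u
-6042160/(a(-25) + 1357)² = -6042160/(2*(-25) + 1357)² = -6042160/(-50 + 1357)² = -6042160/(1307²) = -6042160/1708249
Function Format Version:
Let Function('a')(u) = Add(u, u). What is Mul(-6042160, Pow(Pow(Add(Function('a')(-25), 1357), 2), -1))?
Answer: Rational(-6042160, 1708249) ≈ -3.5370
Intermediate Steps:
Function('a')(u) = Mul(2, u)
Mul(-6042160, Pow(Pow(Add(Function('a')(-25), 1357), 2), -1)) = Mul(-6042160, Pow(Pow(Add(Mul(2, -25), 1357), 2), -1)) = Mul(-6042160, Pow(Pow(Add(-50, 1357), 2), -1)) = Mul(-6042160, Pow(Pow(1307, 2), -1)) = Mul(-6042160, Pow(1708249, -1)) = Mul(-6042160, Rational(1, 1708249)) = Rational(-6042160, 1708249)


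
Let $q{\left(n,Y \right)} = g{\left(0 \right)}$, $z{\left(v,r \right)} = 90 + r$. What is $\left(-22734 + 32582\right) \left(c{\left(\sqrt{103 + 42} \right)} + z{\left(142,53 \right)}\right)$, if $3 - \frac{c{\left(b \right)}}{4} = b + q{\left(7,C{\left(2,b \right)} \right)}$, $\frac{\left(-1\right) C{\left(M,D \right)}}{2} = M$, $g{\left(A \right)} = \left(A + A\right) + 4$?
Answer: $1368872 - 39392 \sqrt{145} \approx 8.9453 \cdot 10^{5}$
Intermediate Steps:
$g{\left(A \right)} = 4 + 2 A$ ($g{\left(A \right)} = 2 A + 4 = 4 + 2 A$)
$C{\left(M,D \right)} = - 2 M$
$q{\left(n,Y \right)} = 4$ ($q{\left(n,Y \right)} = 4 + 2 \cdot 0 = 4 + 0 = 4$)
$c{\left(b \right)} = -4 - 4 b$ ($c{\left(b \right)} = 12 - 4 \left(b + 4\right) = 12 - 4 \left(4 + b\right) = 12 - \left(16 + 4 b\right) = -4 - 4 b$)
$\left(-22734 + 32582\right) \left(c{\left(\sqrt{103 + 42} \right)} + z{\left(142,53 \right)}\right) = \left(-22734 + 32582\right) \left(\left(-4 - 4 \sqrt{103 + 42}\right) + \left(90 + 53\right)\right) = 9848 \left(\left(-4 - 4 \sqrt{145}\right) + 143\right) = 9848 \left(139 - 4 \sqrt{145}\right) = 1368872 - 39392 \sqrt{145}$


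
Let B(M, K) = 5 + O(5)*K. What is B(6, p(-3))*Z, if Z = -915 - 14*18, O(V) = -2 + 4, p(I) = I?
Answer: 1167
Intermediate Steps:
O(V) = 2
Z = -1167 (Z = -915 - 1*252 = -915 - 252 = -1167)
B(M, K) = 5 + 2*K
B(6, p(-3))*Z = (5 + 2*(-3))*(-1167) = (5 - 6)*(-1167) = -1*(-1167) = 1167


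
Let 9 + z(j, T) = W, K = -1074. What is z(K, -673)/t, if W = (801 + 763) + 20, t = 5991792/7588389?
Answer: 3983904225/1997264 ≈ 1994.7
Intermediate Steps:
t = 1997264/2529463 (t = 5991792*(1/7588389) = 1997264/2529463 ≈ 0.78960)
W = 1584 (W = 1564 + 20 = 1584)
z(j, T) = 1575 (z(j, T) = -9 + 1584 = 1575)
z(K, -673)/t = 1575/(1997264/2529463) = 1575*(2529463/1997264) = 3983904225/1997264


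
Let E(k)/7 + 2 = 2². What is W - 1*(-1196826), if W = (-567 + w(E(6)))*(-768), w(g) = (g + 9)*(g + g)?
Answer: 1137690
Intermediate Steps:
E(k) = 14 (E(k) = -14 + 7*2² = -14 + 7*4 = -14 + 28 = 14)
w(g) = 2*g*(9 + g) (w(g) = (9 + g)*(2*g) = 2*g*(9 + g))
W = -59136 (W = (-567 + 2*14*(9 + 14))*(-768) = (-567 + 2*14*23)*(-768) = (-567 + 644)*(-768) = 77*(-768) = -59136)
W - 1*(-1196826) = -59136 - 1*(-1196826) = -59136 + 1196826 = 1137690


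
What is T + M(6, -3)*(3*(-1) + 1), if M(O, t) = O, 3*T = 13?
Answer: -23/3 ≈ -7.6667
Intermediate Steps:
T = 13/3 (T = (1/3)*13 = 13/3 ≈ 4.3333)
T + M(6, -3)*(3*(-1) + 1) = 13/3 + 6*(3*(-1) + 1) = 13/3 + 6*(-3 + 1) = 13/3 + 6*(-2) = 13/3 - 12 = -23/3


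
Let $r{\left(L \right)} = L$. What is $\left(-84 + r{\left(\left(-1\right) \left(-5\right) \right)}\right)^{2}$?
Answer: $6241$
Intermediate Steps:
$\left(-84 + r{\left(\left(-1\right) \left(-5\right) \right)}\right)^{2} = \left(-84 - -5\right)^{2} = \left(-84 + 5\right)^{2} = \left(-79\right)^{2} = 6241$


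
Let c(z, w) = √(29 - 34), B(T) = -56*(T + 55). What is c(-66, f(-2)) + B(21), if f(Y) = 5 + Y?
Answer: -4256 + I*√5 ≈ -4256.0 + 2.2361*I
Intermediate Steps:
B(T) = -3080 - 56*T (B(T) = -56*(55 + T) = -3080 - 56*T)
c(z, w) = I*√5 (c(z, w) = √(-5) = I*√5)
c(-66, f(-2)) + B(21) = I*√5 + (-3080 - 56*21) = I*√5 + (-3080 - 1176) = I*√5 - 4256 = -4256 + I*√5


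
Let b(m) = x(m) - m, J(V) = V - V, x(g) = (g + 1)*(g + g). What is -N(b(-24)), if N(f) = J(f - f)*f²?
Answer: 0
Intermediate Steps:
x(g) = 2*g*(1 + g) (x(g) = (1 + g)*(2*g) = 2*g*(1 + g))
J(V) = 0
b(m) = -m + 2*m*(1 + m) (b(m) = 2*m*(1 + m) - m = -m + 2*m*(1 + m))
N(f) = 0 (N(f) = 0*f² = 0)
-N(b(-24)) = -1*0 = 0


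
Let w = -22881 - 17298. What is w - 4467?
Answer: -44646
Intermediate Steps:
w = -40179
w - 4467 = -40179 - 4467 = -44646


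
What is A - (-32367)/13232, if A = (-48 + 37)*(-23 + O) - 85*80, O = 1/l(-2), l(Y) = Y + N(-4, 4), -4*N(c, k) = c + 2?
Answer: -259501507/39696 ≈ -6537.2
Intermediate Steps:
N(c, k) = -½ - c/4 (N(c, k) = -(c + 2)/4 = -(2 + c)/4 = -½ - c/4)
l(Y) = ½ + Y (l(Y) = Y + (-½ - ¼*(-4)) = Y + (-½ + 1) = Y + ½ = ½ + Y)
O = -⅔ (O = 1/(½ - 2) = 1/(-3/2) = -⅔ ≈ -0.66667)
A = -19619/3 (A = (-48 + 37)*(-23 - ⅔) - 85*80 = -11*(-71/3) - 6800 = 781/3 - 6800 = -19619/3 ≈ -6539.7)
A - (-32367)/13232 = -19619/3 - (-32367)/13232 = -19619/3 - 1*(-32367/13232) = -19619/3 + 32367/13232 = -259501507/39696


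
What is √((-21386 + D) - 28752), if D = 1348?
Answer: I*√48790 ≈ 220.88*I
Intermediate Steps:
√((-21386 + D) - 28752) = √((-21386 + 1348) - 28752) = √(-20038 - 28752) = √(-48790) = I*√48790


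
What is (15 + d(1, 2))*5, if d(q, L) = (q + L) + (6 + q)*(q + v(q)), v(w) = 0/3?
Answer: 125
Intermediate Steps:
v(w) = 0 (v(w) = 0*(1/3) = 0)
d(q, L) = L + q + q*(6 + q) (d(q, L) = (q + L) + (6 + q)*(q + 0) = (L + q) + (6 + q)*q = (L + q) + q*(6 + q) = L + q + q*(6 + q))
(15 + d(1, 2))*5 = (15 + (2 + 1**2 + 7*1))*5 = (15 + (2 + 1 + 7))*5 = (15 + 10)*5 = 25*5 = 125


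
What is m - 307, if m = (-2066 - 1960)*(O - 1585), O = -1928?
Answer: 14143031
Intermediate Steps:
m = 14143338 (m = (-2066 - 1960)*(-1928 - 1585) = -4026*(-3513) = 14143338)
m - 307 = 14143338 - 307 = 14143031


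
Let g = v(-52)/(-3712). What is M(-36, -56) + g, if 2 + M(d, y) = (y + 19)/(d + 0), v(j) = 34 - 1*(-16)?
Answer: -16465/16704 ≈ -0.98569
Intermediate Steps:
v(j) = 50 (v(j) = 34 + 16 = 50)
M(d, y) = -2 + (19 + y)/d (M(d, y) = -2 + (y + 19)/(d + 0) = -2 + (19 + y)/d)
g = -25/1856 (g = 50/(-3712) = 50*(-1/3712) = -25/1856 ≈ -0.013470)
M(-36, -56) + g = (19 - 56 - 2*(-36))/(-36) - 25/1856 = -(19 - 56 + 72)/36 - 25/1856 = -1/36*35 - 25/1856 = -35/36 - 25/1856 = -16465/16704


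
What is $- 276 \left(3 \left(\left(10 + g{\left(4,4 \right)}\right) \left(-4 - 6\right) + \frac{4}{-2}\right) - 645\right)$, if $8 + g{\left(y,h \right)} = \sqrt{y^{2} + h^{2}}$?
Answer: $196236 + 33120 \sqrt{2} \approx 2.4307 \cdot 10^{5}$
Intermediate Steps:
$g{\left(y,h \right)} = -8 + \sqrt{h^{2} + y^{2}}$ ($g{\left(y,h \right)} = -8 + \sqrt{y^{2} + h^{2}} = -8 + \sqrt{h^{2} + y^{2}}$)
$- 276 \left(3 \left(\left(10 + g{\left(4,4 \right)}\right) \left(-4 - 6\right) + \frac{4}{-2}\right) - 645\right) = - 276 \left(3 \left(\left(10 - \left(8 - \sqrt{4^{2} + 4^{2}}\right)\right) \left(-4 - 6\right) + \frac{4}{-2}\right) - 645\right) = - 276 \left(3 \left(\left(10 - \left(8 - \sqrt{16 + 16}\right)\right) \left(-10\right) + 4 \left(- \frac{1}{2}\right)\right) - 645\right) = - 276 \left(3 \left(\left(10 - \left(8 - \sqrt{32}\right)\right) \left(-10\right) - 2\right) - 645\right) = - 276 \left(3 \left(\left(10 - \left(8 - 4 \sqrt{2}\right)\right) \left(-10\right) - 2\right) - 645\right) = - 276 \left(3 \left(\left(2 + 4 \sqrt{2}\right) \left(-10\right) - 2\right) - 645\right) = - 276 \left(3 \left(\left(-20 - 40 \sqrt{2}\right) - 2\right) - 645\right) = - 276 \left(3 \left(-22 - 40 \sqrt{2}\right) - 645\right) = - 276 \left(\left(-66 - 120 \sqrt{2}\right) - 645\right) = - 276 \left(-711 - 120 \sqrt{2}\right) = 196236 + 33120 \sqrt{2}$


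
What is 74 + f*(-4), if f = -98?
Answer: 466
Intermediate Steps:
74 + f*(-4) = 74 - 98*(-4) = 74 + 392 = 466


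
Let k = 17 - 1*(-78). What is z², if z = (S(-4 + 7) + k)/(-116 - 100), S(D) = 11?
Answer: 2809/11664 ≈ 0.24083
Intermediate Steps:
k = 95 (k = 17 + 78 = 95)
z = -53/108 (z = (11 + 95)/(-116 - 100) = 106/(-216) = 106*(-1/216) = -53/108 ≈ -0.49074)
z² = (-53/108)² = 2809/11664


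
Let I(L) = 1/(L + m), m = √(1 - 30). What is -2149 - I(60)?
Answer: (-2149*√29 + 128941*I)/(√29 - 60*I) ≈ -2149.0 + 0.0014839*I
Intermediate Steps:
m = I*√29 (m = √(-29) = I*√29 ≈ 5.3852*I)
I(L) = 1/(L + I*√29)
-2149 - I(60) = -2149 - 1/(60 + I*√29)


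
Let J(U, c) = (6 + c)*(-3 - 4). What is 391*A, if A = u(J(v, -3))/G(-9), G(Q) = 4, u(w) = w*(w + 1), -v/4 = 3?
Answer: 41055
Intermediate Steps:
v = -12 (v = -4*3 = -12)
J(U, c) = -42 - 7*c (J(U, c) = (6 + c)*(-7) = -42 - 7*c)
u(w) = w*(1 + w)
A = 105 (A = ((-42 - 7*(-3))*(1 + (-42 - 7*(-3))))/4 = ((-42 + 21)*(1 + (-42 + 21)))*(1/4) = -21*(1 - 21)*(1/4) = -21*(-20)*(1/4) = 420*(1/4) = 105)
391*A = 391*105 = 41055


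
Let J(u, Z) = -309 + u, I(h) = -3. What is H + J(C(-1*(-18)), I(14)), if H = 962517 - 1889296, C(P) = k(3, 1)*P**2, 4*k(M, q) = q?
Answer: -927007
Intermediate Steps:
k(M, q) = q/4
C(P) = P**2/4 (C(P) = ((1/4)*1)*P**2 = P**2/4)
H = -926779
H + J(C(-1*(-18)), I(14)) = -926779 + (-309 + (-1*(-18))**2/4) = -926779 + (-309 + (1/4)*18**2) = -926779 + (-309 + (1/4)*324) = -926779 + (-309 + 81) = -926779 - 228 = -927007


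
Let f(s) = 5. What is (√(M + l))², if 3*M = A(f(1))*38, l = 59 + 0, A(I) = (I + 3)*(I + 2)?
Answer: 2305/3 ≈ 768.33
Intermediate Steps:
A(I) = (2 + I)*(3 + I) (A(I) = (3 + I)*(2 + I) = (2 + I)*(3 + I))
l = 59
M = 2128/3 (M = ((6 + 5² + 5*5)*38)/3 = ((6 + 25 + 25)*38)/3 = (56*38)/3 = (⅓)*2128 = 2128/3 ≈ 709.33)
(√(M + l))² = (√(2128/3 + 59))² = (√(2305/3))² = (√6915/3)² = 2305/3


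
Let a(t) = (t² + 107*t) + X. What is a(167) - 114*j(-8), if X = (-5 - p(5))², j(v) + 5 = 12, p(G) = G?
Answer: 45060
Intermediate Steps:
j(v) = 7 (j(v) = -5 + 12 = 7)
X = 100 (X = (-5 - 1*5)² = (-5 - 5)² = (-10)² = 100)
a(t) = 100 + t² + 107*t (a(t) = (t² + 107*t) + 100 = 100 + t² + 107*t)
a(167) - 114*j(-8) = (100 + 167² + 107*167) - 114*7 = (100 + 27889 + 17869) - 798 = 45858 - 798 = 45060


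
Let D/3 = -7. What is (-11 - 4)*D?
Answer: 315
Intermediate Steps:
D = -21 (D = 3*(-7) = -21)
(-11 - 4)*D = (-11 - 4)*(-21) = -15*(-21) = 315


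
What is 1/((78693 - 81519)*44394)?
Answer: -1/125457444 ≈ -7.9708e-9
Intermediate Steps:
1/((78693 - 81519)*44394) = (1/44394)/(-2826) = -1/2826*1/44394 = -1/125457444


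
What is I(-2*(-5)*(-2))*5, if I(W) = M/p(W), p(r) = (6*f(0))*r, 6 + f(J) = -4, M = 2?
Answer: 1/120 ≈ 0.0083333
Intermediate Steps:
f(J) = -10 (f(J) = -6 - 4 = -10)
p(r) = -60*r (p(r) = (6*(-10))*r = -60*r)
I(W) = -1/(30*W) (I(W) = 2/((-60*W)) = 2*(-1/(60*W)) = -1/(30*W))
I(-2*(-5)*(-2))*5 = -1/(30*(-2*(-5)*(-2)))*5 = -1/(30*(10*(-2)))*5 = -1/30/(-20)*5 = -1/30*(-1/20)*5 = (1/600)*5 = 1/120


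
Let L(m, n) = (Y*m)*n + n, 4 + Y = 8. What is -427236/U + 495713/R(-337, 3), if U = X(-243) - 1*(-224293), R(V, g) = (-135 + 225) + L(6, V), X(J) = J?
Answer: -11462550971/186745675 ≈ -61.381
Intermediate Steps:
Y = 4 (Y = -4 + 8 = 4)
L(m, n) = n + 4*m*n (L(m, n) = (4*m)*n + n = 4*m*n + n = n + 4*m*n)
R(V, g) = 90 + 25*V (R(V, g) = (-135 + 225) + V*(1 + 4*6) = 90 + V*(1 + 24) = 90 + V*25 = 90 + 25*V)
U = 224050 (U = -243 - 1*(-224293) = -243 + 224293 = 224050)
-427236/U + 495713/R(-337, 3) = -427236/224050 + 495713/(90 + 25*(-337)) = -427236*1/224050 + 495713/(90 - 8425) = -213618/112025 + 495713/(-8335) = -213618/112025 + 495713*(-1/8335) = -213618/112025 - 495713/8335 = -11462550971/186745675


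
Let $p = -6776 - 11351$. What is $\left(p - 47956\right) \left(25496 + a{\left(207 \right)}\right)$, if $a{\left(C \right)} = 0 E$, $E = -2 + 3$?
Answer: $-1684852168$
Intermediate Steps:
$p = -18127$ ($p = -6776 - 11351 = -18127$)
$E = 1$
$a{\left(C \right)} = 0$ ($a{\left(C \right)} = 0 \cdot 1 = 0$)
$\left(p - 47956\right) \left(25496 + a{\left(207 \right)}\right) = \left(-18127 - 47956\right) \left(25496 + 0\right) = \left(-66083\right) 25496 = -1684852168$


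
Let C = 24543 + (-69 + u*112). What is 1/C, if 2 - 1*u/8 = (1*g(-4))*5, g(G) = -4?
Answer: 1/44186 ≈ 2.2632e-5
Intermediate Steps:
u = 176 (u = 16 - 8*1*(-4)*5 = 16 - (-32)*5 = 16 - 8*(-20) = 16 + 160 = 176)
C = 44186 (C = 24543 + (-69 + 176*112) = 24543 + (-69 + 19712) = 24543 + 19643 = 44186)
1/C = 1/44186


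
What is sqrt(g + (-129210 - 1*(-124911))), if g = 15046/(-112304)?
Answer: I*sqrt(3388842982898)/28076 ≈ 65.568*I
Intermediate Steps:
g = -7523/56152 (g = 15046*(-1/112304) = -7523/56152 ≈ -0.13398)
sqrt(g + (-129210 - 1*(-124911))) = sqrt(-7523/56152 + (-129210 - 1*(-124911))) = sqrt(-7523/56152 + (-129210 + 124911)) = sqrt(-7523/56152 - 4299) = sqrt(-241404971/56152) = I*sqrt(3388842982898)/28076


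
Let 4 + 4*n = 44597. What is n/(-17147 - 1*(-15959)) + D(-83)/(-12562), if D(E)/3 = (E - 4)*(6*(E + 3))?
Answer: -52523083/2713392 ≈ -19.357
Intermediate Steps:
n = 44593/4 (n = -1 + (¼)*44597 = -1 + 44597/4 = 44593/4 ≈ 11148.)
D(E) = 3*(-4 + E)*(18 + 6*E) (D(E) = 3*((E - 4)*(6*(E + 3))) = 3*((-4 + E)*(6*(3 + E))) = 3*((-4 + E)*(18 + 6*E)) = 3*(-4 + E)*(18 + 6*E))
n/(-17147 - 1*(-15959)) + D(-83)/(-12562) = 44593/(4*(-17147 - 1*(-15959))) + (-216 - 18*(-83) + 18*(-83)²)/(-12562) = 44593/(4*(-17147 + 15959)) + (-216 + 1494 + 18*6889)*(-1/12562) = (44593/4)/(-1188) + (-216 + 1494 + 124002)*(-1/12562) = (44593/4)*(-1/1188) + 125280*(-1/12562) = -44593/4752 - 62640/6281 = -52523083/2713392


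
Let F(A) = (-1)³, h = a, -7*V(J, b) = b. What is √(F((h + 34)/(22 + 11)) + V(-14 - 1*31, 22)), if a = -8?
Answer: I*√203/7 ≈ 2.0354*I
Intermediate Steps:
V(J, b) = -b/7
h = -8
F(A) = -1
√(F((h + 34)/(22 + 11)) + V(-14 - 1*31, 22)) = √(-1 - ⅐*22) = √(-1 - 22/7) = √(-29/7) = I*√203/7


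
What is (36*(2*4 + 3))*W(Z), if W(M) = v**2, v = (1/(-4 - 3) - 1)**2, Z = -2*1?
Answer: 1622016/2401 ≈ 675.56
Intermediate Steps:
Z = -2
v = 64/49 (v = (1/(-7) - 1)**2 = (-1/7 - 1)**2 = (-8/7)**2 = 64/49 ≈ 1.3061)
W(M) = 4096/2401 (W(M) = (64/49)**2 = 4096/2401)
(36*(2*4 + 3))*W(Z) = (36*(2*4 + 3))*(4096/2401) = (36*(8 + 3))*(4096/2401) = (36*11)*(4096/2401) = 396*(4096/2401) = 1622016/2401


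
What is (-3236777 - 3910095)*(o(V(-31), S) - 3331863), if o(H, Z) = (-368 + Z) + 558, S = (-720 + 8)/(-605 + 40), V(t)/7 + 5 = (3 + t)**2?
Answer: 13453232780850776/565 ≈ 2.3811e+13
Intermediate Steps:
V(t) = -35 + 7*(3 + t)**2
S = 712/565 (S = -712/(-565) = -712*(-1/565) = 712/565 ≈ 1.2602)
o(H, Z) = 190 + Z
(-3236777 - 3910095)*(o(V(-31), S) - 3331863) = (-3236777 - 3910095)*((190 + 712/565) - 3331863) = -7146872*(108062/565 - 3331863) = -7146872*(-1882394533/565) = 13453232780850776/565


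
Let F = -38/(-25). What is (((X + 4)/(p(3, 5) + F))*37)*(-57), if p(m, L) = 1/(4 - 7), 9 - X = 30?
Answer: 2688975/89 ≈ 30213.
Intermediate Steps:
X = -21 (X = 9 - 1*30 = 9 - 30 = -21)
p(m, L) = -1/3 (p(m, L) = 1/(-3) = -1/3)
F = 38/25 (F = -38*(-1/25) = 38/25 ≈ 1.5200)
(((X + 4)/(p(3, 5) + F))*37)*(-57) = (((-21 + 4)/(-1/3 + 38/25))*37)*(-57) = (-17/89/75*37)*(-57) = (-17*75/89*37)*(-57) = -1275/89*37*(-57) = -47175/89*(-57) = 2688975/89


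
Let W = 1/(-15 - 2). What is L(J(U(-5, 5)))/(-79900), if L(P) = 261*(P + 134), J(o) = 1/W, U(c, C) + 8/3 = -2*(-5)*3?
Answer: -30537/79900 ≈ -0.38219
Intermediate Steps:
W = -1/17 (W = 1/(-17) = -1/17 ≈ -0.058824)
U(c, C) = 82/3 (U(c, C) = -8/3 - 2*(-5)*3 = -8/3 + 10*3 = -8/3 + 30 = 82/3)
J(o) = -17 (J(o) = 1/(-1/17) = -17)
L(P) = 34974 + 261*P (L(P) = 261*(134 + P) = 34974 + 261*P)
L(J(U(-5, 5)))/(-79900) = (34974 + 261*(-17))/(-79900) = (34974 - 4437)*(-1/79900) = 30537*(-1/79900) = -30537/79900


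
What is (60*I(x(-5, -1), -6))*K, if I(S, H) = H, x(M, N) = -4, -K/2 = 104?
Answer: 74880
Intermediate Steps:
K = -208 (K = -2*104 = -208)
(60*I(x(-5, -1), -6))*K = (60*(-6))*(-208) = -360*(-208) = 74880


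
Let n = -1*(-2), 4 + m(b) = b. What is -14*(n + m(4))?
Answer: -28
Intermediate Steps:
m(b) = -4 + b
n = 2
-14*(n + m(4)) = -14*(2 + (-4 + 4)) = -14*(2 + 0) = -14*2 = -28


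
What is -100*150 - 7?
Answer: -15007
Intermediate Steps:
-100*150 - 7 = -15000 - 7 = -15007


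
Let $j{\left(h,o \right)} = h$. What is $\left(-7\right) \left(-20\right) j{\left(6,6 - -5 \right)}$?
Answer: $840$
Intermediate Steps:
$\left(-7\right) \left(-20\right) j{\left(6,6 - -5 \right)} = \left(-7\right) \left(-20\right) 6 = 140 \cdot 6 = 840$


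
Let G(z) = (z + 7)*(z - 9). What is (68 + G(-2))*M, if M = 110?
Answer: 1430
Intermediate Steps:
G(z) = (-9 + z)*(7 + z) (G(z) = (7 + z)*(-9 + z) = (-9 + z)*(7 + z))
(68 + G(-2))*M = (68 + (-63 + (-2)² - 2*(-2)))*110 = (68 + (-63 + 4 + 4))*110 = (68 - 55)*110 = 13*110 = 1430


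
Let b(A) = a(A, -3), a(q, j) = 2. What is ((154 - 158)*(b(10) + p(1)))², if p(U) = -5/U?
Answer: 144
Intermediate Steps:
b(A) = 2
((154 - 158)*(b(10) + p(1)))² = ((154 - 158)*(2 - 5/1))² = (-4*(2 - 5*1))² = (-4*(2 - 5))² = (-4*(-3))² = 12² = 144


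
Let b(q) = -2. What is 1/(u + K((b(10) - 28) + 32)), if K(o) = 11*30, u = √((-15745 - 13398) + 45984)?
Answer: 30/8369 - √16841/92059 ≈ 0.0021750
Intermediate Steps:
u = √16841 (u = √(-29143 + 45984) = √16841 ≈ 129.77)
K(o) = 330
1/(u + K((b(10) - 28) + 32)) = 1/(√16841 + 330) = 1/(330 + √16841)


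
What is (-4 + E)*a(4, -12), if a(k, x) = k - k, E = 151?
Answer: 0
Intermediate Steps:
a(k, x) = 0
(-4 + E)*a(4, -12) = (-4 + 151)*0 = 147*0 = 0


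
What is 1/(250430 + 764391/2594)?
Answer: 2594/650379811 ≈ 3.9884e-6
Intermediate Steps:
1/(250430 + 764391/2594) = 1/(650379811/2594) = 2594/650379811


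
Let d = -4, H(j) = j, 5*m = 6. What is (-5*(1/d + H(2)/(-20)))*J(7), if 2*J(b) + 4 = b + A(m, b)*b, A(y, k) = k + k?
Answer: 707/8 ≈ 88.375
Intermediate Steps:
m = 6/5 (m = (⅕)*6 = 6/5 ≈ 1.2000)
A(y, k) = 2*k
J(b) = -2 + b² + b/2 (J(b) = -2 + (b + (2*b)*b)/2 = -2 + (b + 2*b²)/2 = -2 + (b² + b/2) = -2 + b² + b/2)
(-5*(1/d + H(2)/(-20)))*J(7) = (-5*(1/(-4) + 2/(-20)))*(-2 + 7² + (½)*7) = (-5*(1*(-¼) + 2*(-1/20)))*(-2 + 49 + 7/2) = -5*(-¼ - ⅒)*(101/2) = -5*(-7/20)*(101/2) = (7/4)*(101/2) = 707/8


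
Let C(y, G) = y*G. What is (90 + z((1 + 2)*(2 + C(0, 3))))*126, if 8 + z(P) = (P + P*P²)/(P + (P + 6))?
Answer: 11886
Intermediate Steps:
C(y, G) = G*y
z(P) = -8 + (P + P³)/(6 + 2*P) (z(P) = -8 + (P + P*P²)/(P + (P + 6)) = -8 + (P + P³)/(P + (6 + P)) = -8 + (P + P³)/(6 + 2*P))
(90 + z((1 + 2)*(2 + C(0, 3))))*126 = (90 + (-48 + ((1 + 2)*(2 + 3*0))³ - 15*(1 + 2)*(2 + 3*0))/(2*(3 + (1 + 2)*(2 + 3*0))))*126 = (90 + (-48 + (3*(2 + 0))³ - 45*(2 + 0))/(2*(3 + 3*(2 + 0))))*126 = (90 + (-48 + (3*2)³ - 45*2)/(2*(3 + 3*2)))*126 = (90 + (-48 + 6³ - 15*6)/(2*(3 + 6)))*126 = (90 + (½)*(-48 + 216 - 90)/9)*126 = (90 + (½)*(⅑)*78)*126 = (90 + 13/3)*126 = (283/3)*126 = 11886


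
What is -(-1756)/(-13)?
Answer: -1756/13 ≈ -135.08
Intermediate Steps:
-(-1756)/(-13) = -(-1756)*(-1)/13 = -439*4/13 = -1756/13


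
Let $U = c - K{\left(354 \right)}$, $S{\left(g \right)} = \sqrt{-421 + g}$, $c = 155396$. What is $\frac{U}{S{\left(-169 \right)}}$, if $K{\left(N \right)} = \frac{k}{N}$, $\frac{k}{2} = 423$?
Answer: $- \frac{9168223 i \sqrt{590}}{34810} \approx - 6397.5 i$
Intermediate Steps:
$k = 846$ ($k = 2 \cdot 423 = 846$)
$K{\left(N \right)} = \frac{846}{N}$
$U = \frac{9168223}{59}$ ($U = 155396 - \frac{846}{354} = 155396 - 846 \cdot \frac{1}{354} = 155396 - \frac{141}{59} = \frac{9168223}{59} \approx 1.5539 \cdot 10^{5}$)
$\frac{U}{S{\left(-169 \right)}} = \frac{9168223}{59 \sqrt{-421 - 169}} = \frac{9168223}{59 \sqrt{-590}} = \frac{9168223}{59 i \sqrt{590}} = \frac{9168223 \left(- \frac{i \sqrt{590}}{590}\right)}{59} = - \frac{9168223 i \sqrt{590}}{34810}$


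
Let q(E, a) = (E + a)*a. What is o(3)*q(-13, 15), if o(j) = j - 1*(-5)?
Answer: 240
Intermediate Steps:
o(j) = 5 + j (o(j) = j + 5 = 5 + j)
q(E, a) = a*(E + a)
o(3)*q(-13, 15) = (5 + 3)*(15*(-13 + 15)) = 8*(15*2) = 8*30 = 240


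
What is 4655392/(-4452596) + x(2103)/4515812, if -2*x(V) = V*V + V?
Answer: -1929600158405/1256692902997 ≈ -1.5355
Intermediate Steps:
x(V) = -V/2 - V²/2 (x(V) = -(V*V + V)/2 = -(V² + V)/2 = -(V + V²)/2 = -V/2 - V²/2)
4655392/(-4452596) + x(2103)/4515812 = 4655392/(-4452596) - ½*2103*(1 + 2103)/4515812 = 4655392*(-1/4452596) - ½*2103*2104*(1/4515812) = -1163848/1113149 - 2212356*1/4515812 = -1163848/1113149 - 553089/1128953 = -1929600158405/1256692902997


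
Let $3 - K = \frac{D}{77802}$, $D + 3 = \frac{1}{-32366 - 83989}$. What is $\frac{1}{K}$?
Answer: $\frac{4526325855}{13579152098} \approx 0.33333$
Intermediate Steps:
$D = - \frac{349066}{116355}$ ($D = -3 + \frac{1}{-32366 - 83989} = -3 + \frac{1}{-116355} = -3 - \frac{1}{116355} = - \frac{349066}{116355} \approx -3.0$)
$K = \frac{13579152098}{4526325855}$ ($K = 3 - - \frac{349066}{116355 \cdot 77802} = 3 - \left(- \frac{349066}{116355}\right) \frac{1}{77802} = 3 - - \frac{174533}{4526325855} = 3 + \frac{174533}{4526325855} = \frac{13579152098}{4526325855} \approx 3.0$)
$\frac{1}{K} = \frac{1}{\frac{13579152098}{4526325855}} = \frac{4526325855}{13579152098}$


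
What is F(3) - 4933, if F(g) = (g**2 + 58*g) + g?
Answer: -4747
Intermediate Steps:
F(g) = g**2 + 59*g
F(3) - 4933 = 3*(59 + 3) - 4933 = 3*62 - 4933 = 186 - 4933 = -4747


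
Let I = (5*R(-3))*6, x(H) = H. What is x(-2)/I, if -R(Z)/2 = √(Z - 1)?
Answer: -I/60 ≈ -0.016667*I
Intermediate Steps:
R(Z) = -2*√(-1 + Z) (R(Z) = -2*√(Z - 1) = -2*√(-1 + Z))
I = -120*I (I = (5*(-2*√(-1 - 3)))*6 = (5*(-4*I))*6 = -20*I*6 = -120*I ≈ -120.0*I)
x(-2)/I = -2*I/120 = -I/60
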